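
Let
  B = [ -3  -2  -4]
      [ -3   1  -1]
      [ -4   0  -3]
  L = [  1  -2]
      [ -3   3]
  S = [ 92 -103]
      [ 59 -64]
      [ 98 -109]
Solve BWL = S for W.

Isolating W: multiply by B⁻¹ from the left and L⁻¹ from the right, so W = B⁻¹SL⁻¹.
B has determinant 3; B⁻¹ = [[-1, -2, 2], [-5/3, -7/3, 3], [4/3, 8/3, -3]].
det L = -3, so L⁻¹ = [[-1, -2/3], [-1, -1/3]].
B⁻¹S = [[-14, 13], [3, -6], [-14, 19]].
W = (B⁻¹S)L⁻¹ = [[1, 5], [3, 0], [-5, 3]].

W = [[1, 5], [3, 0], [-5, 3]]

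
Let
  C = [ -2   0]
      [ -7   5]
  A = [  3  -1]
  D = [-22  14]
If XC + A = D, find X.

XC = D − A = [[-25, 15]].
Since C sits to the right of X, X = (D − A)C⁻¹.
det C = -10, so C⁻¹ = [[-1/2, 0], [-7/10, 1/5]].
X = (D − A)C⁻¹ = [[2, 3]].

X = [[2, 3]]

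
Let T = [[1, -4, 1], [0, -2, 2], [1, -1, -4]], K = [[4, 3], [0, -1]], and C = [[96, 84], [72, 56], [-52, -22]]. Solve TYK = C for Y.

Y = [[3, 4], [-4, 5], [5, 4]]

Isolating Y: multiply by T⁻¹ from the left and K⁻¹ from the right, so Y = T⁻¹CK⁻¹.
det T = 4; the adjugate gives T⁻¹ = [[5/2, -17/4, -3/2], [1/2, -5/4, -1/2], [1/2, -3/4, -1/2]].
det K = -4, so K⁻¹ = [[1/4, 3/4], [0, -1]].
T⁻¹C = [[12, 5], [-16, -17], [20, 11]].
Y = (T⁻¹C)K⁻¹ = [[3, 4], [-4, 5], [5, 4]].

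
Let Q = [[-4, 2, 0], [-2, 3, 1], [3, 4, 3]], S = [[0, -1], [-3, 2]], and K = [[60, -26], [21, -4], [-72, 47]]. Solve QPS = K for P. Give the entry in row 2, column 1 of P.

1

Left-multiply by Q⁻¹ and right-multiply by S⁻¹: P = Q⁻¹KS⁻¹.
det Q = -2; the adjugate gives Q⁻¹ = [[-5/2, 3, -1], [-9/2, 6, -2], [17/2, -11, 4]].
S has determinant -3; S⁻¹ = [[-2/3, -1/3], [-1, 0]].
Q⁻¹K = [[-15, 6], [0, -1], [-9, 11]].
P = (Q⁻¹K)S⁻¹ = [[4, 5], [1, 0], [-5, 3]].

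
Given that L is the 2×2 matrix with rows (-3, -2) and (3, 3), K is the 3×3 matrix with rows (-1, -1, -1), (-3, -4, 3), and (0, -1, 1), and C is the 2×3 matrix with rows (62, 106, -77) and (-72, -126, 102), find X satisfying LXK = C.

X = [[5, 3, 5], [-5, 5, 5]]

Left-multiply by L⁻¹ and right-multiply by K⁻¹: X = L⁻¹CK⁻¹.
det L = -3; the adjugate gives L⁻¹ = [[-1, -2/3], [1, 1]].
det K = -5; the adjugate gives K⁻¹ = [[1/5, -2/5, 7/5], [-3/5, 1/5, -6/5], [-3/5, 1/5, -1/5]].
L⁻¹C = [[-14, -22, 9], [-10, -20, 25]].
X = (L⁻¹C)K⁻¹ = [[5, 3, 5], [-5, 5, 5]].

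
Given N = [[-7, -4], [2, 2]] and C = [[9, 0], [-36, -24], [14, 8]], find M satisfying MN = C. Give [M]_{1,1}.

Right-multiplying both sides by N⁻¹ gives M = CN⁻¹.
N has determinant -6; N⁻¹ = [[-1/3, -2/3], [1/3, 7/6]].
M = CN⁻¹ = [[9, 0], [-36, -24], [14, 8]] · [[-1/3, -2/3], [1/3, 7/6]] = [[-3, -6], [4, -4], [-2, 0]].

-3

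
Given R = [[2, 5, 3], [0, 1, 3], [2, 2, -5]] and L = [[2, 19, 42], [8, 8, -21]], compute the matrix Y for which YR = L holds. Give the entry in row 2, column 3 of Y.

3

Right-multiplying both sides by R⁻¹ gives Y = LR⁻¹.
R has determinant 2; R⁻¹ = [[-11/2, 31/2, 6], [3, -8, -3], [-1, 3, 1]].
Y = LR⁻¹ = [[2, 19, 42], [8, 8, -21]] · [[-11/2, 31/2, 6], [3, -8, -3], [-1, 3, 1]] = [[4, 5, -3], [1, -3, 3]].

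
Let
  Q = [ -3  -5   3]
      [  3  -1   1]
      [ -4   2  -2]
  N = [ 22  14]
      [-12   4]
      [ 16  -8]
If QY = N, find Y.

Y = [[-4, 0], [-5, -1], [-5, 3]]

Q is on the left of Y, so left-multiply by Q⁻¹: Y = Q⁻¹N.
det Q = -4; the adjugate gives Q⁻¹ = [[0, 1, 1/2], [-1/2, -9/2, -3], [-1/2, -13/2, -9/2]].
Y = Q⁻¹N = [[0, 1, 1/2], [-1/2, -9/2, -3], [-1/2, -13/2, -9/2]] · [[22, 14], [-12, 4], [16, -8]] = [[-4, 0], [-5, -1], [-5, 3]].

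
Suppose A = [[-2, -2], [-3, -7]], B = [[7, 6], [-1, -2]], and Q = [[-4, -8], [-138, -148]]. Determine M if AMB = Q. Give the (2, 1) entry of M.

Isolating M: multiply by A⁻¹ from the left and B⁻¹ from the right, so M = A⁻¹QB⁻¹.
det A = 8; the adjugate gives A⁻¹ = [[-7/8, 1/4], [3/8, -1/4]].
det B = -8; the adjugate gives B⁻¹ = [[1/4, 3/4], [-1/8, -7/8]].
A⁻¹Q = [[-31, -30], [33, 34]].
M = (A⁻¹Q)B⁻¹ = [[-4, 3], [4, -5]].

4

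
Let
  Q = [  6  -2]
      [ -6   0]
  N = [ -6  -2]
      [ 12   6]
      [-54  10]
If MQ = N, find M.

Since Q sits to the right of M, M = NQ⁻¹.
Q has determinant -12; Q⁻¹ = [[0, -1/6], [-1/2, -1/2]].
M = NQ⁻¹ = [[-6, -2], [12, 6], [-54, 10]] · [[0, -1/6], [-1/2, -1/2]] = [[1, 2], [-3, -5], [-5, 4]].

M = [[1, 2], [-3, -5], [-5, 4]]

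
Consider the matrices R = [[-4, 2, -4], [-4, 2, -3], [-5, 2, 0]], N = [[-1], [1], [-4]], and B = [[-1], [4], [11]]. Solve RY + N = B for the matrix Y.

RY = B − N = [[0], [3], [15]].
Left-multiplying both sides by R⁻¹ gives Y = R⁻¹(B − N).
det R = -2; the adjugate gives R⁻¹ = [[-3, 4, -1], [-15/2, 10, -2], [-1, 1, 0]].
Y = R⁻¹(B − N) = [[-3], [0], [3]].

Y = [[-3], [0], [3]]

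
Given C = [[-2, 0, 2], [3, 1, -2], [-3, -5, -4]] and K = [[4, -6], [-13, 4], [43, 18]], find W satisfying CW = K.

Left-multiplying both sides by C⁻¹ gives W = C⁻¹K.
det C = 4, so C⁻¹ = [[-7/2, -5/2, -1/2], [9/2, 7/2, 1/2], [-3, -5/2, -1/2]].
W = C⁻¹K = [[-7/2, -5/2, -1/2], [9/2, 7/2, 1/2], [-3, -5/2, -1/2]] · [[4, -6], [-13, 4], [43, 18]] = [[-3, 2], [-6, -4], [-1, -1]].

W = [[-3, 2], [-6, -4], [-1, -1]]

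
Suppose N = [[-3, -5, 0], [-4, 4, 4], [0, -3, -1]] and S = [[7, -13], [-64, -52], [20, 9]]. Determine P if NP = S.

N is on the left of P, so left-multiply by N⁻¹: P = N⁻¹S.
N has determinant -4; N⁻¹ = [[-2, 5/4, 5], [1, -3/4, -3], [-3, 9/4, 8]].
P = N⁻¹S = [[-2, 5/4, 5], [1, -3/4, -3], [-3, 9/4, 8]] · [[7, -13], [-64, -52], [20, 9]] = [[6, 6], [-5, -1], [-5, -6]].

P = [[6, 6], [-5, -1], [-5, -6]]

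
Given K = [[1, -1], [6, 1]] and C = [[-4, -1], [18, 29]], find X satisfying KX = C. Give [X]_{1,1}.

Since K multiplies X on the left, X = K⁻¹C.
K has determinant 7; K⁻¹ = [[1/7, 1/7], [-6/7, 1/7]].
X = K⁻¹C = [[1/7, 1/7], [-6/7, 1/7]] · [[-4, -1], [18, 29]] = [[2, 4], [6, 5]].

2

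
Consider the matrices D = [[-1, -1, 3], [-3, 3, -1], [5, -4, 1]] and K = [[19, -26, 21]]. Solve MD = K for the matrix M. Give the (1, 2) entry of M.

-3

Right-multiplying both sides by D⁻¹ gives M = KD⁻¹.
det D = -6; the adjugate gives D⁻¹ = [[1/6, 11/6, 4/3], [1/3, 8/3, 5/3], [1/2, 3/2, 1]].
M = KD⁻¹ = [[19, -26, 21]] · [[1/6, 11/6, 4/3], [1/3, 8/3, 5/3], [1/2, 3/2, 1]] = [[5, -3, 3]].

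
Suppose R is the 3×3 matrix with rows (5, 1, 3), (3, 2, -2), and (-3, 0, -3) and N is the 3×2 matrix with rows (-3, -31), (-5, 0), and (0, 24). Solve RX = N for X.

X = [[1, -2], [-5, -3], [-1, -6]]

R is on the left of X, so left-multiply by R⁻¹: X = R⁻¹N.
det R = 3; the adjugate gives R⁻¹ = [[-2, 1, -8/3], [5, -2, 19/3], [2, -1, 7/3]].
X = R⁻¹N = [[-2, 1, -8/3], [5, -2, 19/3], [2, -1, 7/3]] · [[-3, -31], [-5, 0], [0, 24]] = [[1, -2], [-5, -3], [-1, -6]].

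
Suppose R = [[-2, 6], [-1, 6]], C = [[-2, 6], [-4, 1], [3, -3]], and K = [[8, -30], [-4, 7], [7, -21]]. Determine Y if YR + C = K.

Y = [[-4, -2], [-1, 2], [-1, -2]]

YR = K − C = [[10, -36], [0, 6], [4, -18]].
Right-multiplying both sides by R⁻¹ gives Y = (K − C)R⁻¹.
R has determinant -6; R⁻¹ = [[-1, 1], [-1/6, 1/3]].
Y = (K − C)R⁻¹ = [[-4, -2], [-1, 2], [-1, -2]].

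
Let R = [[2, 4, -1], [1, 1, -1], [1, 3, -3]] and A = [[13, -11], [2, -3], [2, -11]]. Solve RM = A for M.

Since R multiplies M on the left, M = R⁻¹A.
det R = 6, so R⁻¹ = [[0, 3/2, -1/2], [1/3, -5/6, 1/6], [1/3, -1/3, -1/3]].
M = R⁻¹A = [[0, 3/2, -1/2], [1/3, -5/6, 1/6], [1/3, -1/3, -1/3]] · [[13, -11], [2, -3], [2, -11]] = [[2, 1], [3, -3], [3, 1]].

M = [[2, 1], [3, -3], [3, 1]]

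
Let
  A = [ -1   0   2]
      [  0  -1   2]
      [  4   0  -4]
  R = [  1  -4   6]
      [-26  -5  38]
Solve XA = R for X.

Right-multiplying both sides by A⁻¹ gives X = RA⁻¹.
A has determinant 4; A⁻¹ = [[1, 0, 1/2], [2, -1, 1/2], [1, 0, 1/4]].
X = RA⁻¹ = [[1, -4, 6], [-26, -5, 38]] · [[1, 0, 1/2], [2, -1, 1/2], [1, 0, 1/4]] = [[-1, 4, 0], [2, 5, -6]].

X = [[-1, 4, 0], [2, 5, -6]]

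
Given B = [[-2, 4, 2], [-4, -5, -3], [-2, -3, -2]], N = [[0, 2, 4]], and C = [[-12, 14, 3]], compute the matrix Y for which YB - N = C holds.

YB = C + N = [[-12, 16, 7]].
Since B sits to the right of Y, Y = (C + N)B⁻¹.
det B = -6; the adjugate gives B⁻¹ = [[-1/6, -1/3, 1/3], [1/3, -4/3, 7/3], [-1/3, 7/3, -13/3]].
Y = (C + N)B⁻¹ = [[5, -1, 3]].

Y = [[5, -1, 3]]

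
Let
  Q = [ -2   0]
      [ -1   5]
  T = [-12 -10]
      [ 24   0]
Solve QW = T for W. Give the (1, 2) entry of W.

Left-multiplying both sides by Q⁻¹ gives W = Q⁻¹T.
det Q = -10, so Q⁻¹ = [[-1/2, 0], [-1/10, 1/5]].
W = Q⁻¹T = [[-1/2, 0], [-1/10, 1/5]] · [[-12, -10], [24, 0]] = [[6, 5], [6, 1]].

5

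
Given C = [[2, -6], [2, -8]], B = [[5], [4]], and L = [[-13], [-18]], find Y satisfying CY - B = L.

CY = L + B = [[-8], [-14]].
Left-multiplying both sides by C⁻¹ gives Y = C⁻¹(L + B).
det C = -4; the adjugate gives C⁻¹ = [[2, -3/2], [1/2, -1/2]].
Y = C⁻¹(L + B) = [[5], [3]].

Y = [[5], [3]]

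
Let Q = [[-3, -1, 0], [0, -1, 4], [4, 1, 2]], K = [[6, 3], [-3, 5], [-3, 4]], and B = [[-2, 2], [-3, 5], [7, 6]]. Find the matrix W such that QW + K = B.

QW = B − K = [[-8, -1], [0, 0], [10, 2]].
Q is on the left of W, so left-multiply by Q⁻¹: W = Q⁻¹(B − K).
det Q = 2, so Q⁻¹ = [[-3, 1, -2], [8, -3, 6], [2, -1/2, 3/2]].
W = Q⁻¹(B − K) = [[4, -1], [-4, 4], [-1, 1]].

W = [[4, -1], [-4, 4], [-1, 1]]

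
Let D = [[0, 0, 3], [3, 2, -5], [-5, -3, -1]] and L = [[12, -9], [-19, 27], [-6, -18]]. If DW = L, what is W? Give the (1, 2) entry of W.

D is on the left of W, so left-multiply by D⁻¹: W = D⁻¹L.
det D = 3, so D⁻¹ = [[-17/3, -3, -2], [28/3, 5, 3], [1/3, 0, 0]].
W = D⁻¹L = [[-17/3, -3, -2], [28/3, 5, 3], [1/3, 0, 0]] · [[12, -9], [-19, 27], [-6, -18]] = [[1, 6], [-1, -3], [4, -3]].

6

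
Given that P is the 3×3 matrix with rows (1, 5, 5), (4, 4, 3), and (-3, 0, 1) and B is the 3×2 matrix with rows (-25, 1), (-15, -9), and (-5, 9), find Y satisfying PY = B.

Y = [[0, -4], [0, 4], [-5, -3]]

Left-multiplying both sides by P⁻¹ gives Y = P⁻¹B.
P has determinant -1; P⁻¹ = [[-4, 5, 5], [13, -16, -17], [-12, 15, 16]].
Y = P⁻¹B = [[-4, 5, 5], [13, -16, -17], [-12, 15, 16]] · [[-25, 1], [-15, -9], [-5, 9]] = [[0, -4], [0, 4], [-5, -3]].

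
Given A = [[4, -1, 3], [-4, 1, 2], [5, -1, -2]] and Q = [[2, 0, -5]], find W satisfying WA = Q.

Since A sits to the right of W, W = QA⁻¹.
det A = -5, so A⁻¹ = [[0, 1, 1], [-2/5, 23/5, 4], [1/5, 1/5, 0]].
W = QA⁻¹ = [[2, 0, -5]] · [[0, 1, 1], [-2/5, 23/5, 4], [1/5, 1/5, 0]] = [[-1, 1, 2]].

W = [[-1, 1, 2]]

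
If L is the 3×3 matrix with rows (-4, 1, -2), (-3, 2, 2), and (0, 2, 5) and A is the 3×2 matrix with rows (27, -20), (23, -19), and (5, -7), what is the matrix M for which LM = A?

Since L multiplies M on the left, M = L⁻¹A.
L has determinant 3; L⁻¹ = [[2, -3, 2], [5, -20/3, 14/3], [-2, 8/3, -5/3]].
M = L⁻¹A = [[2, -3, 2], [5, -20/3, 14/3], [-2, 8/3, -5/3]] · [[27, -20], [23, -19], [5, -7]] = [[-5, 3], [5, -6], [-1, 1]].

M = [[-5, 3], [5, -6], [-1, 1]]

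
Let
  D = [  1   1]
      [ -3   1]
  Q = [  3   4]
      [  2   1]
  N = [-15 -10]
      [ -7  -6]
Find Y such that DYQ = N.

Y = [[0, -1], [-1, -5]]

Y = D⁻¹NQ⁻¹ (apply D⁻¹ on the left and Q⁻¹ on the right).
det D = 4, so D⁻¹ = [[1/4, -1/4], [3/4, 1/4]].
det Q = -5; the adjugate gives Q⁻¹ = [[-1/5, 4/5], [2/5, -3/5]].
D⁻¹N = [[-2, -1], [-13, -9]].
Y = (D⁻¹N)Q⁻¹ = [[0, -1], [-1, -5]].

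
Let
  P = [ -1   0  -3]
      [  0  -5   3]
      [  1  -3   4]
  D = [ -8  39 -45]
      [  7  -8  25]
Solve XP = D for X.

X = [[5, -6, -3], [-6, 1, 1]]

P is on the right of X, so right-multiply by P⁻¹: X = DP⁻¹.
det P = -4, so P⁻¹ = [[11/4, -9/4, 15/4], [-3/4, 1/4, -3/4], [-5/4, 3/4, -5/4]].
X = DP⁻¹ = [[-8, 39, -45], [7, -8, 25]] · [[11/4, -9/4, 15/4], [-3/4, 1/4, -3/4], [-5/4, 3/4, -5/4]] = [[5, -6, -3], [-6, 1, 1]].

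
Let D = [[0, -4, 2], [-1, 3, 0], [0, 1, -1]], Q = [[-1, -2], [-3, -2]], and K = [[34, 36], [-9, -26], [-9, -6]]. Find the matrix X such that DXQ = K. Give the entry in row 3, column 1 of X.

5

Left-multiply by D⁻¹ and right-multiply by Q⁻¹: X = D⁻¹KQ⁻¹.
det D = 2, so D⁻¹ = [[-3/2, -1, -3], [-1/2, 0, -1], [-1/2, 0, -2]].
Q has determinant -4; Q⁻¹ = [[1/2, -1/2], [-3/4, 1/4]].
D⁻¹K = [[-15, -10], [-8, -12], [1, -6]].
X = (D⁻¹K)Q⁻¹ = [[0, 5], [5, 1], [5, -2]].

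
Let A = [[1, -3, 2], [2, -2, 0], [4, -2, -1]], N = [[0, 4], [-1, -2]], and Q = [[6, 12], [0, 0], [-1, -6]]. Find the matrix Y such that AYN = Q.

Y = [[-1, -2], [-1, -2], [-1, -5]]

Left-multiply by A⁻¹ and right-multiply by N⁻¹: Y = A⁻¹QN⁻¹.
det A = 4; the adjugate gives A⁻¹ = [[1/2, -7/4, 1], [1/2, -9/4, 1], [1, -5/2, 1]].
det N = 4; the adjugate gives N⁻¹ = [[-1/2, -1], [1/4, 0]].
A⁻¹Q = [[2, 0], [2, 0], [5, 6]].
Y = (A⁻¹Q)N⁻¹ = [[-1, -2], [-1, -2], [-1, -5]].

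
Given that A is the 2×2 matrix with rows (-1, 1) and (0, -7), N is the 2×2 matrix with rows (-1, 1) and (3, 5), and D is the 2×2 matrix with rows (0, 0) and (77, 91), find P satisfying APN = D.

P = [[2, -3], [2, -3]]

Left-multiply by A⁻¹ and right-multiply by N⁻¹: P = A⁻¹DN⁻¹.
A has determinant 7; A⁻¹ = [[-1, -1/7], [0, -1/7]].
N has determinant -8; N⁻¹ = [[-5/8, 1/8], [3/8, 1/8]].
A⁻¹D = [[-11, -13], [-11, -13]].
P = (A⁻¹D)N⁻¹ = [[2, -3], [2, -3]].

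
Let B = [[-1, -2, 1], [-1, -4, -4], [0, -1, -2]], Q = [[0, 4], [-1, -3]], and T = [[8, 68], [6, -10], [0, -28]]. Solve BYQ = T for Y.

Left-multiply by B⁻¹ and right-multiply by Q⁻¹: Y = B⁻¹TQ⁻¹.
det B = 1; the adjugate gives B⁻¹ = [[4, -5, 12], [-2, 2, -5], [1, -1, 2]].
Q has determinant 4; Q⁻¹ = [[-3/4, -1], [1/4, 0]].
B⁻¹T = [[2, -14], [-4, -16], [2, 22]].
Y = (B⁻¹T)Q⁻¹ = [[-5, -2], [-1, 4], [4, -2]].

Y = [[-5, -2], [-1, 4], [4, -2]]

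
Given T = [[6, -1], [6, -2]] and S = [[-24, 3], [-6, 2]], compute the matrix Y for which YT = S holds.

Right-multiplying both sides by T⁻¹ gives Y = ST⁻¹.
det T = -6; the adjugate gives T⁻¹ = [[1/3, -1/6], [1, -1]].
Y = ST⁻¹ = [[-24, 3], [-6, 2]] · [[1/3, -1/6], [1, -1]] = [[-5, 1], [0, -1]].

Y = [[-5, 1], [0, -1]]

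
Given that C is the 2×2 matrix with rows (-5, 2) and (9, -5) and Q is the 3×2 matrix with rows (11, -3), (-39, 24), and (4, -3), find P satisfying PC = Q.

P = [[-4, -1], [-3, -6], [1, 1]]

C is on the right of P, so right-multiply by C⁻¹: P = QC⁻¹.
det C = 7; the adjugate gives C⁻¹ = [[-5/7, -2/7], [-9/7, -5/7]].
P = QC⁻¹ = [[11, -3], [-39, 24], [4, -3]] · [[-5/7, -2/7], [-9/7, -5/7]] = [[-4, -1], [-3, -6], [1, 1]].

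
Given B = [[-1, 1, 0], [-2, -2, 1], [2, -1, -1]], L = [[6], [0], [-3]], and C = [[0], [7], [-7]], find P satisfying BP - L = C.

BP = C + L = [[6], [7], [-10]].
Since B multiplies P on the left, P = B⁻¹(C + L).
det B = -3; the adjugate gives B⁻¹ = [[-1, -1/3, -1/3], [0, -1/3, -1/3], [-2, -1/3, -4/3]].
P = B⁻¹(C + L) = [[-5], [1], [-1]].

P = [[-5], [1], [-1]]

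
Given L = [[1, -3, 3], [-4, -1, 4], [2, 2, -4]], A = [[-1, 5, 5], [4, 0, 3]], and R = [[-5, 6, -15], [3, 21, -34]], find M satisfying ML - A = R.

ML = R + A = [[-6, 11, -10], [7, 21, -31]].
Since L sits to the right of M, M = (R + A)L⁻¹.
L has determinant 2; L⁻¹ = [[-2, -3, -9/2], [-4, -5, -8], [-3, -4, -13/2]].
M = (R + A)L⁻¹ = [[-2, 3, 4], [-5, -2, 2]].

M = [[-2, 3, 4], [-5, -2, 2]]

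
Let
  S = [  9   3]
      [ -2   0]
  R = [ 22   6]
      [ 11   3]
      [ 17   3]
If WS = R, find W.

W = [[2, -2], [1, -1], [1, -4]]

Since S sits to the right of W, W = RS⁻¹.
det S = 6; the adjugate gives S⁻¹ = [[0, -1/2], [1/3, 3/2]].
W = RS⁻¹ = [[22, 6], [11, 3], [17, 3]] · [[0, -1/2], [1/3, 3/2]] = [[2, -2], [1, -1], [1, -4]].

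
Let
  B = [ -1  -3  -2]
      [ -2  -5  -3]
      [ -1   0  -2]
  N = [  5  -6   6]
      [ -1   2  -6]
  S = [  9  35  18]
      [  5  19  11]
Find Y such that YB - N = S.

Y = [[-3, -4, -3], [-2, -3, 4]]

YB = S + N = [[14, 29, 24], [4, 21, 5]].
B is on the right of Y, so right-multiply by B⁻¹: Y = (S + N)B⁻¹.
B has determinant 3; B⁻¹ = [[10/3, -2, -1/3], [-1/3, 0, 1/3], [-5/3, 1, -1/3]].
Y = (S + N)B⁻¹ = [[-3, -4, -3], [-2, -3, 4]].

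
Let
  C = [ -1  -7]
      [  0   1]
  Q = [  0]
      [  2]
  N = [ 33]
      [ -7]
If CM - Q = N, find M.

M = [[2], [-5]]

CM = N + Q = [[33], [-5]].
Left-multiplying both sides by C⁻¹ gives M = C⁻¹(N + Q).
det C = -1, so C⁻¹ = [[-1, -7], [0, 1]].
M = C⁻¹(N + Q) = [[2], [-5]].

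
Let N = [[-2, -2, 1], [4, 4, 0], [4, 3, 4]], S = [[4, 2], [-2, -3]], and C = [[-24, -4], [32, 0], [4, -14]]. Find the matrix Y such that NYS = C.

Isolating Y: multiply by N⁻¹ from the left and S⁻¹ from the right, so Y = N⁻¹CS⁻¹.
det N = -4, so N⁻¹ = [[-4, -11/4, 1], [4, 3, -1], [1, 1/2, 0]].
det S = -8, so S⁻¹ = [[3/8, 1/4], [-1/4, -1/2]].
N⁻¹C = [[12, 2], [-4, -2], [-8, -4]].
Y = (N⁻¹C)S⁻¹ = [[4, 2], [-1, 0], [-2, 0]].

Y = [[4, 2], [-1, 0], [-2, 0]]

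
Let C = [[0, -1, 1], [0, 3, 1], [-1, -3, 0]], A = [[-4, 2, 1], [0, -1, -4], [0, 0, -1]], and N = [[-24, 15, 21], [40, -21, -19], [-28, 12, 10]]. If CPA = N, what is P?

Left-multiply by C⁻¹ and right-multiply by A⁻¹: P = C⁻¹NA⁻¹.
det C = 4, so C⁻¹ = [[3/4, -3/4, -1], [-1/4, 1/4, 0], [3/4, 1/4, 0]].
det A = -4, so A⁻¹ = [[-1/4, -1/2, 7/4], [0, -1, 4], [0, 0, -1]].
C⁻¹N = [[-20, 15, 20], [16, -9, -10], [-8, 6, 11]].
P = (C⁻¹N)A⁻¹ = [[5, -5, 5], [-4, 1, 2], [2, -2, -1]].

P = [[5, -5, 5], [-4, 1, 2], [2, -2, -1]]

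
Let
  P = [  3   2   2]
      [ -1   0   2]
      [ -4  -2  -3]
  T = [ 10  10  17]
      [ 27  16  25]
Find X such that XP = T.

X = [[6, 4, 1], [3, 2, -5]]

Since P sits to the right of X, X = TP⁻¹.
P has determinant -6; P⁻¹ = [[-2/3, -1/3, -2/3], [11/6, 1/6, 4/3], [-1/3, 1/3, -1/3]].
X = TP⁻¹ = [[10, 10, 17], [27, 16, 25]] · [[-2/3, -1/3, -2/3], [11/6, 1/6, 4/3], [-1/3, 1/3, -1/3]] = [[6, 4, 1], [3, 2, -5]].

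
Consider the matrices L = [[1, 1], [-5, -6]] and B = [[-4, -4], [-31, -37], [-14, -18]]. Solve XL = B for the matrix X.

X = [[-4, 0], [-1, 6], [6, 4]]

L is on the right of X, so right-multiply by L⁻¹: X = BL⁻¹.
L has determinant -1; L⁻¹ = [[6, 1], [-5, -1]].
X = BL⁻¹ = [[-4, -4], [-31, -37], [-14, -18]] · [[6, 1], [-5, -1]] = [[-4, 0], [-1, 6], [6, 4]].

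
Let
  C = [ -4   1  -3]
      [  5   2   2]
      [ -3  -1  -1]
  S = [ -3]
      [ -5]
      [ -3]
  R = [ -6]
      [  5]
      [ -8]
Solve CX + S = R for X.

X = [[0], [3], [2]]

CX = R − S = [[-3], [10], [-5]].
C is on the left of X, so left-multiply by C⁻¹: X = C⁻¹(R − S).
det C = -4; the adjugate gives C⁻¹ = [[0, -1, -2], [1/4, 5/4, 7/4], [-1/4, 7/4, 13/4]].
X = C⁻¹(R − S) = [[0], [3], [2]].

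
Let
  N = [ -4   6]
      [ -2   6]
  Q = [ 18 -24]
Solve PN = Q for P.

P = [[-5, 1]]

Right-multiplying both sides by N⁻¹ gives P = QN⁻¹.
N has determinant -12; N⁻¹ = [[-1/2, 1/2], [-1/6, 1/3]].
P = QN⁻¹ = [[18, -24]] · [[-1/2, 1/2], [-1/6, 1/3]] = [[-5, 1]].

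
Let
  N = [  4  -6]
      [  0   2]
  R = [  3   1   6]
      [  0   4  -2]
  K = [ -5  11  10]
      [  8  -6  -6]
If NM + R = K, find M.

M = [[4, -5, -2], [4, -5, -2]]

NM = K − R = [[-8, 10, 4], [8, -10, -4]].
Left-multiplying both sides by N⁻¹ gives M = N⁻¹(K − R).
N has determinant 8; N⁻¹ = [[1/4, 3/4], [0, 1/2]].
M = N⁻¹(K − R) = [[4, -5, -2], [4, -5, -2]].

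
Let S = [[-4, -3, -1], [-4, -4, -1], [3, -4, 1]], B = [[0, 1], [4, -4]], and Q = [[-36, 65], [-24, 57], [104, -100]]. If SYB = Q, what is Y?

Y = [[-5, 4], [-4, -3], [3, 2]]

Isolating Y: multiply by S⁻¹ from the left and B⁻¹ from the right, so Y = S⁻¹QB⁻¹.
det S = 1; the adjugate gives S⁻¹ = [[-8, 7, -1], [1, -1, 0], [28, -25, 4]].
det B = -4, so B⁻¹ = [[1, 1/4], [1, 0]].
S⁻¹Q = [[16, -21], [-12, 8], [8, -5]].
Y = (S⁻¹Q)B⁻¹ = [[-5, 4], [-4, -3], [3, 2]].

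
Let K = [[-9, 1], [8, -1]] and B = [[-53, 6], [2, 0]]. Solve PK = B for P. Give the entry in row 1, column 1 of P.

5

Right-multiplying both sides by K⁻¹ gives P = BK⁻¹.
K has determinant 1; K⁻¹ = [[-1, -1], [-8, -9]].
P = BK⁻¹ = [[-53, 6], [2, 0]] · [[-1, -1], [-8, -9]] = [[5, -1], [-2, -2]].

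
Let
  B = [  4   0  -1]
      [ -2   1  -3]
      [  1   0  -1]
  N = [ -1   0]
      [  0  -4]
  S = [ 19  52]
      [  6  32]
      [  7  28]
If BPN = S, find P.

P = [[-4, -2], [-5, 3], [3, 5]]

Left-multiply by B⁻¹ and right-multiply by N⁻¹: P = B⁻¹SN⁻¹.
det B = -3; the adjugate gives B⁻¹ = [[1/3, 0, -1/3], [5/3, 1, -14/3], [1/3, 0, -4/3]].
N has determinant 4; N⁻¹ = [[-1, 0], [0, -1/4]].
B⁻¹S = [[4, 8], [5, -12], [-3, -20]].
P = (B⁻¹S)N⁻¹ = [[-4, -2], [-5, 3], [3, 5]].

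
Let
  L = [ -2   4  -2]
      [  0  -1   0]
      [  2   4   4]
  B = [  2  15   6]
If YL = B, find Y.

Y = [[1, -3, 2]]

Since L sits to the right of Y, Y = BL⁻¹.
det L = 4, so L⁻¹ = [[-1, -6, -1/2], [0, -1, 0], [1/2, 4, 1/2]].
Y = BL⁻¹ = [[2, 15, 6]] · [[-1, -6, -1/2], [0, -1, 0], [1/2, 4, 1/2]] = [[1, -3, 2]].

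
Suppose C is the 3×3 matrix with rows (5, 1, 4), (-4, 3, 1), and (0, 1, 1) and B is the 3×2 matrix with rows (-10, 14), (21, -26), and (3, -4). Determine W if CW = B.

W = [[-5, 3], [-1, -5], [4, 1]]

Since C multiplies W on the left, W = C⁻¹B.
C has determinant -2; C⁻¹ = [[-1, -3/2, 11/2], [-2, -5/2, 21/2], [2, 5/2, -19/2]].
W = C⁻¹B = [[-1, -3/2, 11/2], [-2, -5/2, 21/2], [2, 5/2, -19/2]] · [[-10, 14], [21, -26], [3, -4]] = [[-5, 3], [-1, -5], [4, 1]].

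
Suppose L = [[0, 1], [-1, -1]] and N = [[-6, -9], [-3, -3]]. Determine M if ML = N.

M = [[-3, 6], [0, 3]]

L is on the right of M, so right-multiply by L⁻¹: M = NL⁻¹.
L has determinant 1; L⁻¹ = [[-1, -1], [1, 0]].
M = NL⁻¹ = [[-6, -9], [-3, -3]] · [[-1, -1], [1, 0]] = [[-3, 6], [0, 3]].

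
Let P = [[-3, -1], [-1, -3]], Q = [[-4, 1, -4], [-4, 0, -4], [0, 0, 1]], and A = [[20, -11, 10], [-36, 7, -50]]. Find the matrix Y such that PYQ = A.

Y = P⁻¹AQ⁻¹ (apply P⁻¹ on the left and Q⁻¹ on the right).
det P = 8, so P⁻¹ = [[-3/8, 1/8], [1/8, -3/8]].
det Q = 4; the adjugate gives Q⁻¹ = [[0, -1/4, -1], [1, -1, 0], [0, 0, 1]].
P⁻¹A = [[-12, 5, -10], [16, -4, 20]].
Y = (P⁻¹A)Q⁻¹ = [[5, -2, 2], [-4, 0, 4]].

Y = [[5, -2, 2], [-4, 0, 4]]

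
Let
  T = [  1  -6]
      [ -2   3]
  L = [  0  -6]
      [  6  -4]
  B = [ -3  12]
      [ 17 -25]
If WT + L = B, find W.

W = [[-3, 0], [1, -5]]

WT = B − L = [[-3, 18], [11, -21]].
Since T sits to the right of W, W = (B − L)T⁻¹.
T has determinant -9; T⁻¹ = [[-1/3, -2/3], [-2/9, -1/9]].
W = (B − L)T⁻¹ = [[-3, 0], [1, -5]].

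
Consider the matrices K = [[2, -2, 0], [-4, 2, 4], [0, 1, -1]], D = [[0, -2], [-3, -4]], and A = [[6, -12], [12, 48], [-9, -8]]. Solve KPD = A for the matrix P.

P = [[3, 1], [-2, 2], [0, -1]]

P = K⁻¹AD⁻¹ (apply K⁻¹ on the left and D⁻¹ on the right).
det K = -4; the adjugate gives K⁻¹ = [[3/2, 1/2, 2], [1, 1/2, 2], [1, 1/2, 1]].
det D = -6, so D⁻¹ = [[2/3, -1/3], [-1/2, 0]].
K⁻¹A = [[-3, -10], [-6, -4], [3, 4]].
P = (K⁻¹A)D⁻¹ = [[3, 1], [-2, 2], [0, -1]].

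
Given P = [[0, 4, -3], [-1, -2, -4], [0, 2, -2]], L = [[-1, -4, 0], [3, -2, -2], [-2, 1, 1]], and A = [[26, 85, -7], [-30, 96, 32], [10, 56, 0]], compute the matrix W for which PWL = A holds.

W = [[0, -4, 2], [-2, 5, 3], [5, 3, -1]]

W = P⁻¹AL⁻¹ (apply P⁻¹ on the left and L⁻¹ on the right).
det P = -2, so P⁻¹ = [[-6, -1, 11], [1, 0, -3/2], [1, 0, -2]].
L has determinant -4; L⁻¹ = [[0, -1, -2], [-1/4, 1/4, 1/2], [1/4, -9/4, -7/2]].
P⁻¹A = [[-16, 10, 10], [11, 1, -7], [6, -27, -7]].
W = (P⁻¹A)L⁻¹ = [[0, -4, 2], [-2, 5, 3], [5, 3, -1]].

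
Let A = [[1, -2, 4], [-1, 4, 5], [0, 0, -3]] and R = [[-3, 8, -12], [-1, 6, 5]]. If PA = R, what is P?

Right-multiplying both sides by A⁻¹ gives P = RA⁻¹.
det A = -6; the adjugate gives A⁻¹ = [[2, 1, 13/3], [1/2, 1/2, 3/2], [0, 0, -1/3]].
P = RA⁻¹ = [[-3, 8, -12], [-1, 6, 5]] · [[2, 1, 13/3], [1/2, 1/2, 3/2], [0, 0, -1/3]] = [[-2, 1, 3], [1, 2, 3]].

P = [[-2, 1, 3], [1, 2, 3]]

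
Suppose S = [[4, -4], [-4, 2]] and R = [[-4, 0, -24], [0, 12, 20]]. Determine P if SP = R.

P = [[1, -6, -4], [2, -6, 2]]

S is on the left of P, so left-multiply by S⁻¹: P = S⁻¹R.
det S = -8, so S⁻¹ = [[-1/4, -1/2], [-1/2, -1/2]].
P = S⁻¹R = [[-1/4, -1/2], [-1/2, -1/2]] · [[-4, 0, -24], [0, 12, 20]] = [[1, -6, -4], [2, -6, 2]].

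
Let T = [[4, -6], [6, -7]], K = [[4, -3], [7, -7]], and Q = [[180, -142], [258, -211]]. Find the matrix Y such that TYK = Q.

Isolating Y: multiply by T⁻¹ from the left and K⁻¹ from the right, so Y = T⁻¹QK⁻¹.
det T = 8; the adjugate gives T⁻¹ = [[-7/8, 3/4], [-3/4, 1/2]].
det K = -7; the adjugate gives K⁻¹ = [[1, -3/7], [1, -4/7]].
T⁻¹Q = [[36, -34], [-6, 1]].
Y = (T⁻¹Q)K⁻¹ = [[2, 4], [-5, 2]].

Y = [[2, 4], [-5, 2]]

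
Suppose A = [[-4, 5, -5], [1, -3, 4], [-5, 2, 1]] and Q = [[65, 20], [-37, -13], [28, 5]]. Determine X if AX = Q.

Since A multiplies X on the left, X = A⁻¹Q.
A has determinant 4; A⁻¹ = [[-11/4, -15/4, 5/4], [-21/4, -29/4, 11/4], [-13/4, -17/4, 7/4]].
X = A⁻¹Q = [[-11/4, -15/4, 5/4], [-21/4, -29/4, 11/4], [-13/4, -17/4, 7/4]] · [[65, 20], [-37, -13], [28, 5]] = [[-5, 0], [4, 3], [-5, -1]].

X = [[-5, 0], [4, 3], [-5, -1]]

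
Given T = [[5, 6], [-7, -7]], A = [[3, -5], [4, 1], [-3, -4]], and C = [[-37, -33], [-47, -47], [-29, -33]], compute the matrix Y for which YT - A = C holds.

YT = C + A = [[-34, -38], [-43, -46], [-32, -37]].
T is on the right of Y, so right-multiply by T⁻¹: Y = (C + A)T⁻¹.
det T = 7, so T⁻¹ = [[-1, -6/7], [1, 5/7]].
Y = (C + A)T⁻¹ = [[-4, 2], [-3, 4], [-5, 1]].

Y = [[-4, 2], [-3, 4], [-5, 1]]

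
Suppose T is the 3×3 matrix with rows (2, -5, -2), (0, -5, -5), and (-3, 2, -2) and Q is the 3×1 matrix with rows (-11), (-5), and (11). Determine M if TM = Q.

T is on the left of M, so left-multiply by T⁻¹: M = T⁻¹Q.
det T = -5, so T⁻¹ = [[-4, 14/5, -3], [-3, 2, -2], [3, -11/5, 2]].
M = T⁻¹Q = [[-4, 14/5, -3], [-3, 2, -2], [3, -11/5, 2]] · [[-11], [-5], [11]] = [[-3], [1], [0]].

M = [[-3], [1], [0]]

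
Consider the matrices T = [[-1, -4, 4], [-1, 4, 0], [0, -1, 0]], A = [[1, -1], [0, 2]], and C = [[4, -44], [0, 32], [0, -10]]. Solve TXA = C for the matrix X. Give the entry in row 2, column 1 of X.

0

X = T⁻¹CA⁻¹ (apply T⁻¹ on the left and A⁻¹ on the right).
det T = 4; the adjugate gives T⁻¹ = [[0, -1, -4], [0, 0, -1], [1/4, -1/4, -2]].
A has determinant 2; A⁻¹ = [[1, 1/2], [0, 1/2]].
T⁻¹C = [[0, 8], [0, 10], [1, 1]].
X = (T⁻¹C)A⁻¹ = [[0, 4], [0, 5], [1, 1]].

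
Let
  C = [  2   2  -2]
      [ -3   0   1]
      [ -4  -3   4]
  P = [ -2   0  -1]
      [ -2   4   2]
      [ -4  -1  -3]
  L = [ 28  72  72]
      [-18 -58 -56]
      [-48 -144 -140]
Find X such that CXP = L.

X = [[1, 2, -3], [-4, 0, 0], [-5, -5, 5]]

Left-multiply by C⁻¹ and right-multiply by P⁻¹: X = C⁻¹LP⁻¹.
det C = 4, so C⁻¹ = [[3/4, -1/2, 1/2], [2, 0, 1], [9/4, -1/2, 3/2]].
det P = 2, so P⁻¹ = [[-5, 1/2, 2], [-7, 1, 3], [9, -1, -4]].
C⁻¹L = [[6, 11, 12], [8, 0, 4], [0, -25, -20]].
X = (C⁻¹L)P⁻¹ = [[1, 2, -3], [-4, 0, 0], [-5, -5, 5]].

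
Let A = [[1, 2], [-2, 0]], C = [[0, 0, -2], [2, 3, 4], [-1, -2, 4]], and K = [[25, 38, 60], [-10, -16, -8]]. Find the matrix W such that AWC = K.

W = [[0, 2, -1], [-4, 5, 0]]

W = A⁻¹KC⁻¹ (apply A⁻¹ on the left and C⁻¹ on the right).
det A = 4, so A⁻¹ = [[0, -1/2], [1/2, 1/4]].
det C = 2; the adjugate gives C⁻¹ = [[10, 2, 3], [-6, -1, -2], [-1/2, 0, 0]].
A⁻¹K = [[5, 8, 4], [10, 15, 28]].
W = (A⁻¹K)C⁻¹ = [[0, 2, -1], [-4, 5, 0]].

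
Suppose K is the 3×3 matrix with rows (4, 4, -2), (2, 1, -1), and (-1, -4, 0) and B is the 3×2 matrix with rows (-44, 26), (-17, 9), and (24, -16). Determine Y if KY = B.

K is on the left of Y, so left-multiply by K⁻¹: Y = K⁻¹B.
det K = 2, so K⁻¹ = [[-2, 4, -1], [1/2, -1, 0], [-7/2, 6, -2]].
Y = K⁻¹B = [[-2, 4, -1], [1/2, -1, 0], [-7/2, 6, -2]] · [[-44, 26], [-17, 9], [24, -16]] = [[-4, 0], [-5, 4], [4, -5]].

Y = [[-4, 0], [-5, 4], [4, -5]]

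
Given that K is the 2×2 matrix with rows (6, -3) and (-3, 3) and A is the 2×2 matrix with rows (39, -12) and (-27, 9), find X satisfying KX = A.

X = [[4, -1], [-5, 2]]

Left-multiplying both sides by K⁻¹ gives X = K⁻¹A.
K has determinant 9; K⁻¹ = [[1/3, 1/3], [1/3, 2/3]].
X = K⁻¹A = [[1/3, 1/3], [1/3, 2/3]] · [[39, -12], [-27, 9]] = [[4, -1], [-5, 2]].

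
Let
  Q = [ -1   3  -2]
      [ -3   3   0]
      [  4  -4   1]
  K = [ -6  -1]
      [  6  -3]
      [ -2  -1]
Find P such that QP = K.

P = [[0, -4], [2, -5], [6, -5]]

Q is on the left of P, so left-multiply by Q⁻¹: P = Q⁻¹K.
Q has determinant 6; Q⁻¹ = [[1/2, 5/6, 1], [1/2, 7/6, 1], [0, 4/3, 1]].
P = Q⁻¹K = [[1/2, 5/6, 1], [1/2, 7/6, 1], [0, 4/3, 1]] · [[-6, -1], [6, -3], [-2, -1]] = [[0, -4], [2, -5], [6, -5]].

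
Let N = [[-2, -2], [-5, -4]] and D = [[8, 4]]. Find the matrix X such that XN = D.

X = [[6, -4]]

N is on the right of X, so right-multiply by N⁻¹: X = DN⁻¹.
det N = -2; the adjugate gives N⁻¹ = [[2, -1], [-5/2, 1]].
X = DN⁻¹ = [[8, 4]] · [[2, -1], [-5/2, 1]] = [[6, -4]].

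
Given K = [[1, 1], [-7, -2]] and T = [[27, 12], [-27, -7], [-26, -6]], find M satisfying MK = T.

K is on the right of M, so right-multiply by K⁻¹: M = TK⁻¹.
det K = 5, so K⁻¹ = [[-2/5, -1/5], [7/5, 1/5]].
M = TK⁻¹ = [[27, 12], [-27, -7], [-26, -6]] · [[-2/5, -1/5], [7/5, 1/5]] = [[6, -3], [1, 4], [2, 4]].

M = [[6, -3], [1, 4], [2, 4]]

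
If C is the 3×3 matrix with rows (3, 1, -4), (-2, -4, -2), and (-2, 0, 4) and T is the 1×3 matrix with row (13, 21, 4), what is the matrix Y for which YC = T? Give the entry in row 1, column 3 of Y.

Right-multiplying both sides by C⁻¹ gives Y = TC⁻¹.
det C = -4, so C⁻¹ = [[4, 1, 9/2], [-3, -1, -7/2], [2, 1/2, 5/2]].
Y = TC⁻¹ = [[13, 21, 4]] · [[4, 1, 9/2], [-3, -1, -7/2], [2, 1/2, 5/2]] = [[-3, -6, -5]].

-5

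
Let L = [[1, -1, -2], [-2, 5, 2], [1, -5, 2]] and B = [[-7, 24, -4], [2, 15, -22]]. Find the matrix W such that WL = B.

L is on the right of W, so right-multiply by L⁻¹: W = BL⁻¹.
det L = 4; the adjugate gives L⁻¹ = [[5, 3, 2], [3/2, 1, 1/2], [5/4, 1, 3/4]].
W = BL⁻¹ = [[-7, 24, -4], [2, 15, -22]] · [[5, 3, 2], [3/2, 1, 1/2], [5/4, 1, 3/4]] = [[-4, -1, -5], [5, -1, -5]].

W = [[-4, -1, -5], [5, -1, -5]]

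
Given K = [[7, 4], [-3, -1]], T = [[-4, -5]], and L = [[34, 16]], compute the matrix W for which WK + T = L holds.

WK = L − T = [[38, 21]].
Right-multiplying both sides by K⁻¹ gives W = (L − T)K⁻¹.
det K = 5; the adjugate gives K⁻¹ = [[-1/5, -4/5], [3/5, 7/5]].
W = (L − T)K⁻¹ = [[5, -1]].

W = [[5, -1]]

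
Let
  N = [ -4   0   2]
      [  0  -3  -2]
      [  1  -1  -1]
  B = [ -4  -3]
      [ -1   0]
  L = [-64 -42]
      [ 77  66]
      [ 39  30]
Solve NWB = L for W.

W = [[-1, -4], [4, -1], [5, -4]]

W = N⁻¹LB⁻¹ (apply N⁻¹ on the left and B⁻¹ on the right).
N has determinant 2; N⁻¹ = [[1/2, -1, 3], [-1, 1, -4], [3/2, -2, 6]].
B has determinant -3; B⁻¹ = [[0, -1], [-1/3, 4/3]].
N⁻¹L = [[8, 3], [-15, -12], [-16, -15]].
W = (N⁻¹L)B⁻¹ = [[-1, -4], [4, -1], [5, -4]].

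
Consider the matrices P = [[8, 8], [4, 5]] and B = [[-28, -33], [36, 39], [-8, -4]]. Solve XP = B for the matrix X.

Since P sits to the right of X, X = BP⁻¹.
det P = 8; the adjugate gives P⁻¹ = [[5/8, -1], [-1/2, 1]].
X = BP⁻¹ = [[-28, -33], [36, 39], [-8, -4]] · [[5/8, -1], [-1/2, 1]] = [[-1, -5], [3, 3], [-3, 4]].

X = [[-1, -5], [3, 3], [-3, 4]]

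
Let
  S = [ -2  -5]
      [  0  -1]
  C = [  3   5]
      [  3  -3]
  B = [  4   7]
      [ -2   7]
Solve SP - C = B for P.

SP = B + C = [[7, 12], [1, 4]].
Left-multiplying both sides by S⁻¹ gives P = S⁻¹(B + C).
det S = 2; the adjugate gives S⁻¹ = [[-1/2, 5/2], [0, -1]].
P = S⁻¹(B + C) = [[-1, 4], [-1, -4]].

P = [[-1, 4], [-1, -4]]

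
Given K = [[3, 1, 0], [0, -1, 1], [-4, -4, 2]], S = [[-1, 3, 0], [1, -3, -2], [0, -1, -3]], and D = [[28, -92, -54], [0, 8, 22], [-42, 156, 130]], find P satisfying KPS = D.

Left-multiply by K⁻¹ and right-multiply by S⁻¹: P = K⁻¹DS⁻¹.
det K = 2; the adjugate gives K⁻¹ = [[1, -1, 1/2], [-2, 3, -3/2], [-2, 4, -3/2]].
det S = 2; the adjugate gives S⁻¹ = [[7/2, 9/2, -3], [3/2, 3/2, -1], [-1/2, -1/2, 0]].
K⁻¹D = [[7, -22, -11], [7, -26, -21], [7, -18, 1]].
P = (K⁻¹D)S⁻¹ = [[-3, 4, 1], [-4, 3, 5], [-3, 4, -3]].

P = [[-3, 4, 1], [-4, 3, 5], [-3, 4, -3]]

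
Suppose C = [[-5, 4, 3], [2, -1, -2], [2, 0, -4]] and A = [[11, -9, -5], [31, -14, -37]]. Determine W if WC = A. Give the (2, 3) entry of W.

Right-multiplying both sides by C⁻¹ gives W = AC⁻¹.
det C = 2, so C⁻¹ = [[2, 8, -5/2], [2, 7, -2], [1, 4, -3/2]].
W = AC⁻¹ = [[11, -9, -5], [31, -14, -37]] · [[2, 8, -5/2], [2, 7, -2], [1, 4, -3/2]] = [[-1, 5, -2], [-3, 2, 6]].

6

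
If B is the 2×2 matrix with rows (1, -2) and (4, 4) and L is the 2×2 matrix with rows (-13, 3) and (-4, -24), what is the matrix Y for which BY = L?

Left-multiplying both sides by B⁻¹ gives Y = B⁻¹L.
det B = 12; the adjugate gives B⁻¹ = [[1/3, 1/6], [-1/3, 1/12]].
Y = B⁻¹L = [[1/3, 1/6], [-1/3, 1/12]] · [[-13, 3], [-4, -24]] = [[-5, -3], [4, -3]].

Y = [[-5, -3], [4, -3]]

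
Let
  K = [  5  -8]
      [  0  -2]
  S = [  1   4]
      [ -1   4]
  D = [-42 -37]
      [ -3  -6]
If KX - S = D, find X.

KX = D + S = [[-41, -33], [-4, -2]].
Since K multiplies X on the left, X = K⁻¹(D + S).
det K = -10, so K⁻¹ = [[1/5, -4/5], [0, -1/2]].
X = K⁻¹(D + S) = [[-5, -5], [2, 1]].

X = [[-5, -5], [2, 1]]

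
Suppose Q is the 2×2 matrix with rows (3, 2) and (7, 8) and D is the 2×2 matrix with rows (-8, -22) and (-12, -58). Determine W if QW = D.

Left-multiplying both sides by Q⁻¹ gives W = Q⁻¹D.
det Q = 10, so Q⁻¹ = [[4/5, -1/5], [-7/10, 3/10]].
W = Q⁻¹D = [[4/5, -1/5], [-7/10, 3/10]] · [[-8, -22], [-12, -58]] = [[-4, -6], [2, -2]].

W = [[-4, -6], [2, -2]]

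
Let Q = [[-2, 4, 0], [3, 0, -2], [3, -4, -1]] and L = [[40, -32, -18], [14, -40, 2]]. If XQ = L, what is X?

Since Q sits to the right of X, X = LQ⁻¹.
det Q = 4, so Q⁻¹ = [[-2, 1, -2], [-3/4, 1/2, -1], [-3, 1, -3]].
X = LQ⁻¹ = [[40, -32, -18], [14, -40, 2]] · [[-2, 1, -2], [-3/4, 1/2, -1], [-3, 1, -3]] = [[-2, 6, 6], [-4, -4, 6]].

X = [[-2, 6, 6], [-4, -4, 6]]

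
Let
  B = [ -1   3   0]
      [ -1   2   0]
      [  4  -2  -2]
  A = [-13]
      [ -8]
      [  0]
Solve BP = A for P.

P = [[-2], [-5], [1]]

B is on the left of P, so left-multiply by B⁻¹: P = B⁻¹A.
det B = -2; the adjugate gives B⁻¹ = [[2, -3, 0], [1, -1, 0], [3, -5, -1/2]].
P = B⁻¹A = [[2, -3, 0], [1, -1, 0], [3, -5, -1/2]] · [[-13], [-8], [0]] = [[-2], [-5], [1]].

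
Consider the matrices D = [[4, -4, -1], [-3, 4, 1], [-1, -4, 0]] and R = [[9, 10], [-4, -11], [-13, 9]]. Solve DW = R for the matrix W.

W = [[5, -1], [2, -2], [3, -6]]

Left-multiplying both sides by D⁻¹ gives W = D⁻¹R.
det D = 4, so D⁻¹ = [[1, 1, 0], [-1/4, -1/4, -1/4], [4, 5, 1]].
W = D⁻¹R = [[1, 1, 0], [-1/4, -1/4, -1/4], [4, 5, 1]] · [[9, 10], [-4, -11], [-13, 9]] = [[5, -1], [2, -2], [3, -6]].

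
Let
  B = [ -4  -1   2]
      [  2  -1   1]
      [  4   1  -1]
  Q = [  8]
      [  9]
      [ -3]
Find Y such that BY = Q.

B is on the left of Y, so left-multiply by B⁻¹: Y = B⁻¹Q.
det B = 6; the adjugate gives B⁻¹ = [[0, 1/6, 1/6], [1, -2/3, 4/3], [1, 0, 1]].
Y = B⁻¹Q = [[0, 1/6, 1/6], [1, -2/3, 4/3], [1, 0, 1]] · [[8], [9], [-3]] = [[1], [-2], [5]].

Y = [[1], [-2], [5]]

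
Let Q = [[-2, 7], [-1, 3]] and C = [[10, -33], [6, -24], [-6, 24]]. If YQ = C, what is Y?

Y = [[-3, -4], [-6, 6], [6, -6]]

Right-multiplying both sides by Q⁻¹ gives Y = CQ⁻¹.
det Q = 1, so Q⁻¹ = [[3, -7], [1, -2]].
Y = CQ⁻¹ = [[10, -33], [6, -24], [-6, 24]] · [[3, -7], [1, -2]] = [[-3, -4], [-6, 6], [6, -6]].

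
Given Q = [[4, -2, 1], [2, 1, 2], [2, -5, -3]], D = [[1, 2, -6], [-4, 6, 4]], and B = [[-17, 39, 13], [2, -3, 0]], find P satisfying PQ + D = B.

P = [[-4, 4, -5], [0, 1, 2]]

PQ = B − D = [[-18, 37, 19], [6, -9, -4]].
Q is on the right of P, so right-multiply by Q⁻¹: P = (B − D)Q⁻¹.
det Q = -4; the adjugate gives Q⁻¹ = [[-7/4, 11/4, 5/4], [-5/2, 7/2, 3/2], [3, -4, -2]].
P = (B − D)Q⁻¹ = [[-4, 4, -5], [0, 1, 2]].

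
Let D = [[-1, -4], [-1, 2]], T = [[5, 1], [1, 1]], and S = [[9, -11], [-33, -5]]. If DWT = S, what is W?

Left-multiply by D⁻¹ and right-multiply by T⁻¹: W = D⁻¹ST⁻¹.
det D = -6; the adjugate gives D⁻¹ = [[-1/3, -2/3], [-1/6, 1/6]].
det T = 4; the adjugate gives T⁻¹ = [[1/4, -1/4], [-1/4, 5/4]].
D⁻¹S = [[19, 7], [-7, 1]].
W = (D⁻¹S)T⁻¹ = [[3, 4], [-2, 3]].

W = [[3, 4], [-2, 3]]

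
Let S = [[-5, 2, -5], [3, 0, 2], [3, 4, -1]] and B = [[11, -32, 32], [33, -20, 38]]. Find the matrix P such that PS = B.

Since S sits to the right of P, P = BS⁻¹.
det S = -2; the adjugate gives S⁻¹ = [[4, 9, -2], [-9/2, -10, 5/2], [-6, -13, 3]].
P = BS⁻¹ = [[11, -32, 32], [33, -20, 38]] · [[4, 9, -2], [-9/2, -10, 5/2], [-6, -13, 3]] = [[-4, 3, -6], [-6, 3, -2]].

P = [[-4, 3, -6], [-6, 3, -2]]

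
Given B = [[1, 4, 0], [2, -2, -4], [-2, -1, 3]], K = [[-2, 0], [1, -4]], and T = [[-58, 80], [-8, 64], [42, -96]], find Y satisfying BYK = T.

Y = [[-1, -4], [5, -4], [-2, 4]]

Left-multiply by B⁻¹ and right-multiply by K⁻¹: Y = B⁻¹TK⁻¹.
B has determinant -2; B⁻¹ = [[5, 6, 8], [-1, -3/2, -2], [3, 7/2, 5]].
K has determinant 8; K⁻¹ = [[-1/2, 0], [-1/8, -1/4]].
B⁻¹T = [[-2, 16], [-14, 16], [8, -16]].
Y = (B⁻¹T)K⁻¹ = [[-1, -4], [5, -4], [-2, 4]].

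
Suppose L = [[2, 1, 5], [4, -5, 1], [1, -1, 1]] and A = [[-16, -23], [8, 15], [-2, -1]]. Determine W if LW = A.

W = [[6, 4], [2, -1], [-6, -6]]

Since L multiplies W on the left, W = L⁻¹A.
det L = -6; the adjugate gives L⁻¹ = [[2/3, 1, -13/3], [1/2, 1/2, -3], [-1/6, -1/2, 7/3]].
W = L⁻¹A = [[2/3, 1, -13/3], [1/2, 1/2, -3], [-1/6, -1/2, 7/3]] · [[-16, -23], [8, 15], [-2, -1]] = [[6, 4], [2, -1], [-6, -6]].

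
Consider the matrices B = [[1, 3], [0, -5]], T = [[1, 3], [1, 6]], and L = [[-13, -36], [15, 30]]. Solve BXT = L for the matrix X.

X = [[-2, -2], [-4, 1]]

X = B⁻¹LT⁻¹ (apply B⁻¹ on the left and T⁻¹ on the right).
det B = -5, so B⁻¹ = [[1, 3/5], [0, -1/5]].
det T = 3, so T⁻¹ = [[2, -1], [-1/3, 1/3]].
B⁻¹L = [[-4, -18], [-3, -6]].
X = (B⁻¹L)T⁻¹ = [[-2, -2], [-4, 1]].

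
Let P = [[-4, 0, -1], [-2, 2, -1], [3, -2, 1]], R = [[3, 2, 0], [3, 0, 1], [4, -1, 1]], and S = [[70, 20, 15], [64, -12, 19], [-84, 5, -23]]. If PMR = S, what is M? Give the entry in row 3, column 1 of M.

3

Isolating M: multiply by P⁻¹ from the left and R⁻¹ from the right, so M = P⁻¹SR⁻¹.
det P = 2; the adjugate gives P⁻¹ = [[0, 1, 1], [-1/2, -1/2, -1], [-1, -4, -4]].
det R = 5, so R⁻¹ = [[1/5, -2/5, 2/5], [1/5, 3/5, -3/5], [-3/5, 11/5, -6/5]].
P⁻¹S = [[-20, -7, -4], [17, -9, 6], [10, 8, 1]].
M = (P⁻¹S)R⁻¹ = [[-3, -5, 1], [-2, 1, 5], [3, 3, -2]].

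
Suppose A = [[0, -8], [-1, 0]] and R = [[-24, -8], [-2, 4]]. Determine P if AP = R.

P = [[2, -4], [3, 1]]

A is on the left of P, so left-multiply by A⁻¹: P = A⁻¹R.
A has determinant -8; A⁻¹ = [[0, -1], [-1/8, 0]].
P = A⁻¹R = [[0, -1], [-1/8, 0]] · [[-24, -8], [-2, 4]] = [[2, -4], [3, 1]].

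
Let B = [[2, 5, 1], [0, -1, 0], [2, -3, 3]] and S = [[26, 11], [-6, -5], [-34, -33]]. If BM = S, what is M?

M = [[1, -6], [6, 5], [-6, -2]]

Since B multiplies M on the left, M = B⁻¹S.
det B = -4, so B⁻¹ = [[3/4, 9/2, -1/4], [0, -1, 0], [-1/2, -4, 1/2]].
M = B⁻¹S = [[3/4, 9/2, -1/4], [0, -1, 0], [-1/2, -4, 1/2]] · [[26, 11], [-6, -5], [-34, -33]] = [[1, -6], [6, 5], [-6, -2]].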